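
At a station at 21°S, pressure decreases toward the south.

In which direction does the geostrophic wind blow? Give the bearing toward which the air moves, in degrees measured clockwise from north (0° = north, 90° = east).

The pressure-gradient force points toward the south (bearing 180°).
Geostrophic balance: in the Southern Hemisphere the Coriolis force deflects motion to the left, so the geostrophic wind blows 90° to the left of the pressure-gradient force (low pressure on the right).
Rotating 180° by 90° counterclockwise gives 090° — the wind blows toward the east.

090°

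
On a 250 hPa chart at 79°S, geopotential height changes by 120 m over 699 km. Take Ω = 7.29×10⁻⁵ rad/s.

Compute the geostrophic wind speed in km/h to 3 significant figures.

Coriolis parameter at 79°S:
f = 2Ω sin φ = 2 × 7.29×10⁻⁵ × sin 79° = 1.43×10⁻⁴ s⁻¹
Height gradient: |∂Z/∂n| = 120 m / 699000 m = 1.72×10⁻⁴
On a pressure surface, geostrophic balance gives V_g = (g/f)|∂Z/∂n|:
V_g = 9.81 × 1.72×10⁻⁴ / 1.43×10⁻⁴ = 11.8 m/s
Converting: 11.8 m/s × 3.6 = 42.4 km/h

42.4 km/h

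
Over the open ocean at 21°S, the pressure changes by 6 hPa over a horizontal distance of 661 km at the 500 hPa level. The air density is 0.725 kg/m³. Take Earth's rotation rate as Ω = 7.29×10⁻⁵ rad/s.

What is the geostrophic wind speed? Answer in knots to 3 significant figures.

Coriolis parameter at 21°S:
f = 2Ω sin φ = 2 × 7.29×10⁻⁵ × sin 21° = 5.23×10⁻⁵ s⁻¹
Pressure gradient: |∂P/∂n| = 600 Pa / 661000 m = 9.08×10⁻⁴ Pa/m
Geostrophic balance (pressure-gradient force = Coriolis force):
V_g = (1/(fρ)) |∂P/∂n| = 9.08×10⁻⁴ / (5.23×10⁻⁵ × 0.725) = 24.0 m/s
Converting: 24.0 m/s × 1.944 = 46.6 knots

46.6 knots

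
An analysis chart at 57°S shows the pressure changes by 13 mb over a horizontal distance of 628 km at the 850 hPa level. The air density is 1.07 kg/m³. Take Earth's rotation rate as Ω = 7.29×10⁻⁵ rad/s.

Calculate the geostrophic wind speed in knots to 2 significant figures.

Coriolis parameter at 57°S:
f = 2Ω sin φ = 2 × 7.29×10⁻⁵ × sin 57° = 1.22×10⁻⁴ s⁻¹
Pressure gradient: |∂P/∂n| = 1300 Pa / 628000 m = 2.07×10⁻³ Pa/m
Geostrophic balance (pressure-gradient force = Coriolis force):
V_g = (1/(fρ)) |∂P/∂n| = 2.07×10⁻³ / (1.22×10⁻⁴ × 1.07) = 15.8 m/s
Converting: 15.8 m/s × 1.944 = 31 knots

31 knots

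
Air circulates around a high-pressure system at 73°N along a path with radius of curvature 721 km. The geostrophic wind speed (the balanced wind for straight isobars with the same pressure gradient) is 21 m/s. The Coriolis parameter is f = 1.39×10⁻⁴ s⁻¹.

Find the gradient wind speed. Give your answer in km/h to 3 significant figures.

Around a high, pressure-gradient force acts outward with centrifugal, so Coriolis balances both:
fV = (1/ρ)|∂P/∂n| + V²/R  →  V² − fR·V + fR·V_g = 0
With fR = 1.39×10⁻⁴ × 721×10³ m = 100 m/s:
V = [fR − √((fR)² − 4 fR V_g)]/2 = [100 − √(100² − 4×100×21)]/2 = 30 m/s
Supergeostrophic (V > V_g = 21 m/s), as expected around a high.
Converting: 30 m/s × 3.6 = 108 km/h

108 km/h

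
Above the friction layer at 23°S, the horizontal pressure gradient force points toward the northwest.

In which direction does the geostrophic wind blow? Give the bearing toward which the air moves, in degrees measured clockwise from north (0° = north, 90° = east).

225°

The pressure-gradient force points toward the northwest (bearing 315°).
Geostrophic balance: in the Southern Hemisphere the Coriolis force deflects motion to the left, so the geostrophic wind blows 90° to the left of the pressure-gradient force (low pressure on the right).
Rotating 315° by 90° counterclockwise gives 225° — the wind blows toward the southwest.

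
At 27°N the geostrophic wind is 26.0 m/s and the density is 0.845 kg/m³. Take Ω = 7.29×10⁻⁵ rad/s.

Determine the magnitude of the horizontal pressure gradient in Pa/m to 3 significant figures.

Coriolis parameter at 27°N:
f = 2Ω sin φ = 2 × 7.29×10⁻⁵ × sin 27° = 6.62×10⁻⁵ s⁻¹
Geostrophic balance rearranged: |∂P/∂n| = f ρ V_g
|∂P/∂n| = 6.62×10⁻⁵ × 0.845 × 26.0 = 1.45×10⁻³ Pa/m

1.45×10⁻³ Pa/m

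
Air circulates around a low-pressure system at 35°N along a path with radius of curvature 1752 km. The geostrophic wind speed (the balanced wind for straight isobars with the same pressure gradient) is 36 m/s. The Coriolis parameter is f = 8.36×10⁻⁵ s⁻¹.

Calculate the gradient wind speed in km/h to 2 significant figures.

Around a low, centrifugal force acts outward with Coriolis, so pressure-gradient force balances both:
(1/ρ)|∂P/∂n| = fV + V²/R  →  V² + fR·V − fR·V_g = 0
With fR = 8.36×10⁻⁵ × 1752×10³ m = 146 m/s:
V = [−fR + √((fR)² + 4 fR V_g)]/2 = [−146 + √(146² + 4×146×36)]/2 = 29.9 m/s
Subgeostrophic (V < V_g = 36 m/s), as expected around a low.
Converting: 29.9 m/s × 3.6 = 110 km/h

110 km/h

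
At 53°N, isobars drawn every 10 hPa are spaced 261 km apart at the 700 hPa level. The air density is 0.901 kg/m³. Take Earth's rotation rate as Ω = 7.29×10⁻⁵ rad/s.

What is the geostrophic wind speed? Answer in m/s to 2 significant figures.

37 m/s

Coriolis parameter at 53°N:
f = 2Ω sin φ = 2 × 7.29×10⁻⁵ × sin 53° = 1.16×10⁻⁴ s⁻¹
Pressure gradient: |∂P/∂n| = 1000 Pa / 261000 m = 3.83×10⁻³ Pa/m
Geostrophic balance (pressure-gradient force = Coriolis force):
V_g = (1/(fρ)) |∂P/∂n| = 3.83×10⁻³ / (1.16×10⁻⁴ × 0.901) = 36.5 m/s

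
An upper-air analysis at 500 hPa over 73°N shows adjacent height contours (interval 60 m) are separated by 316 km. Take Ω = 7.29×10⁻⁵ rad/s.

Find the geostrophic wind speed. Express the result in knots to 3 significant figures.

Coriolis parameter at 73°N:
f = 2Ω sin φ = 2 × 7.29×10⁻⁵ × sin 73° = 1.39×10⁻⁴ s⁻¹
Height gradient: |∂Z/∂n| = 60 m / 316000 m = 1.90×10⁻⁴
On a pressure surface, geostrophic balance gives V_g = (g/f)|∂Z/∂n|:
V_g = 9.81 × 1.90×10⁻⁴ / 1.39×10⁻⁴ = 13.4 m/s
Converting: 13.4 m/s × 1.944 = 26.0 knots

26.0 knots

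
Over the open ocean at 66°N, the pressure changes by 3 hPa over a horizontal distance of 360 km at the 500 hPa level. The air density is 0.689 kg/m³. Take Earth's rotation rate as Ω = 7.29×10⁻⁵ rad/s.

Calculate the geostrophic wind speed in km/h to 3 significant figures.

32.7 km/h

Coriolis parameter at 66°N:
f = 2Ω sin φ = 2 × 7.29×10⁻⁵ × sin 66° = 1.33×10⁻⁴ s⁻¹
Pressure gradient: |∂P/∂n| = 300 Pa / 360000 m = 8.33×10⁻⁴ Pa/m
Geostrophic balance (pressure-gradient force = Coriolis force):
V_g = (1/(fρ)) |∂P/∂n| = 8.33×10⁻⁴ / (1.33×10⁻⁴ × 0.689) = 9.08 m/s
Converting: 9.08 m/s × 3.6 = 32.7 km/h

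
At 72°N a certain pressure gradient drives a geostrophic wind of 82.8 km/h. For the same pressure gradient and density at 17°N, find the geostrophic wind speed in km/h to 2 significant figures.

With the same pressure gradient and density, V_g ∝ 1/f ∝ 1/sin φ.
V₂ = V₁ · sin φ₁ / sin φ₂ = 82.8 × sin 72° / sin 17°
V₂ = 82.8 × 0.9511/0.2924 = 270 km/h

270 km/h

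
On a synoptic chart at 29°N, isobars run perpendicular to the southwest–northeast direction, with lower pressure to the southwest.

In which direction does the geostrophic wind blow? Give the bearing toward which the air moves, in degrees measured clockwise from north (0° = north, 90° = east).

315°

The pressure-gradient force points toward the southwest (bearing 225°).
Geostrophic balance: in the Northern Hemisphere the Coriolis force deflects motion to the right, so the geostrophic wind blows 90° to the right of the pressure-gradient force (low pressure on the left).
Rotating 225° by 90° clockwise gives 315° — the wind blows toward the northwest.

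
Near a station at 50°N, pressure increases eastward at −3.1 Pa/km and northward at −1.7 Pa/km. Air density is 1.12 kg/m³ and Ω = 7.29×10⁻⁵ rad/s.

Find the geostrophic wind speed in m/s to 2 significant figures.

Coriolis parameter at 50°N:
f = 2Ω sin φ = 2 × 7.29×10⁻⁵ × sin 50° = 1.12×10⁻⁴ s⁻¹
Component geostrophic relations (x east, y north):
u_g = −(1/(fρ)) ∂P/∂y,  v_g = (1/(fρ)) ∂P/∂x
u_g = −(−1.7×10⁻³)/(1.12×10⁻⁴ × 1.12) = 13.6 m/s;  v_g = (−3.1×10⁻³)/(1.12×10⁻⁴ × 1.12) = −24.8 m/s
|V_g| = √(u_g² + v_g²) = 28.3 m/s

28 m/s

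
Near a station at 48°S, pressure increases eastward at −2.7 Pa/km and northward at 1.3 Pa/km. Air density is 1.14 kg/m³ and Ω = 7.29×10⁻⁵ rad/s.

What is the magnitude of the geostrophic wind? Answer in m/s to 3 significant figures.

Coriolis parameter at 48°S:
f = 2Ω sin φ = 2 × 7.29×10⁻⁵ × sin 48° = 1.08×10⁻⁴ s⁻¹
In the Southern Hemisphere f is negative: f = −1.08×10⁻⁴ s⁻¹.
Component geostrophic relations (x east, y north):
u_g = −(1/(fρ)) ∂P/∂y,  v_g = (1/(fρ)) ∂P/∂x
u_g = −(1.3×10⁻³)/(−1.08×10⁻⁴ × 1.14) = 10.5 m/s;  v_g = (−2.7×10⁻³)/(−1.08×10⁻⁴ × 1.14) = 21.9 m/s
|V_g| = √(u_g² + v_g²) = 24.3 m/s

24.3 m/s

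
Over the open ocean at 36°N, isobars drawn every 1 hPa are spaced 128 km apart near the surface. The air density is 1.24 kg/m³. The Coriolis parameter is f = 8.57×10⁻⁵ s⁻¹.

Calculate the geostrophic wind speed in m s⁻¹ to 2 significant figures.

Pressure gradient: |∂P/∂n| = 100 Pa / 128000 m = 7.81×10⁻⁴ Pa/m
Geostrophic balance (pressure-gradient force = Coriolis force):
V_g = (1/(fρ)) |∂P/∂n| = 7.81×10⁻⁴ / (8.57×10⁻⁵ × 1.24) = 7.35 m/s

7.4 m s⁻¹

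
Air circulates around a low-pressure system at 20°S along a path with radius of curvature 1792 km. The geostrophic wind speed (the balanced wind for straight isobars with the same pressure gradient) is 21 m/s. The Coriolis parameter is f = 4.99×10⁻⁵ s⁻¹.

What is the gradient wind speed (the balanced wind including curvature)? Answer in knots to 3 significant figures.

Around a low, centrifugal force acts outward with Coriolis, so pressure-gradient force balances both:
(1/ρ)|∂P/∂n| = fV + V²/R  →  V² + fR·V − fR·V_g = 0
With fR = 4.99×10⁻⁵ × 1792×10³ m = 89.4 m/s:
V = [−fR + √((fR)² + 4 fR V_g)]/2 = [−89.4 + √(89.4² + 4×89.4×21)]/2 = 17.6 m/s
Subgeostrophic (V < V_g = 21 m/s), as expected around a low.
Converting: 17.6 m/s × 1.944 = 34.1 knots

34.1 knots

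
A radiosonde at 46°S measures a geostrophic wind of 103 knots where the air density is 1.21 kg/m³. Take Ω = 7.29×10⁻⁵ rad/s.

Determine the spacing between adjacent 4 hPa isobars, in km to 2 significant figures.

59 km

Coriolis parameter at 46°S:
f = 2Ω sin φ = 2 × 7.29×10⁻⁵ × sin 46° = 1.05×10⁻⁴ s⁻¹
Wind speed in SI: 103 knots = 53.0 m/s
Geostrophic balance rearranged: |∂P/∂n| = f ρ V_g
|∂P/∂n| = 1.05×10⁻⁴ × 1.21 × 53.0 = 6.72×10⁻³ Pa/m
Isobar spacing: Δn = ΔP/|∂P/∂n| = 400 Pa / 6.72×10⁻³ Pa/m = 59485 m ≈ 59 km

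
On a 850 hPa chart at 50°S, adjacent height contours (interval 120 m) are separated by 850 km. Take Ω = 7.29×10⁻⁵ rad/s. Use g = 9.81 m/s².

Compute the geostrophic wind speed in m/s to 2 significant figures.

Coriolis parameter at 50°S:
f = 2Ω sin φ = 2 × 7.29×10⁻⁵ × sin 50° = 1.12×10⁻⁴ s⁻¹
Height gradient: |∂Z/∂n| = 120 m / 850000 m = 1.41×10⁻⁴
On a pressure surface, geostrophic balance gives V_g = (g/f)|∂Z/∂n|:
V_g = 9.81 × 1.41×10⁻⁴ / 1.12×10⁻⁴ = 12.4 m/s

12 m/s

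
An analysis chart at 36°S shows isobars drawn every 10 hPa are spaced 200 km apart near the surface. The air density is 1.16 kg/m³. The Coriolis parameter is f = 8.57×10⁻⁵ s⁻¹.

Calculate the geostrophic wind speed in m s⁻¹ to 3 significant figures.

50.3 m s⁻¹

Pressure gradient: |∂P/∂n| = 1000 Pa / 200000 m = 5.00×10⁻³ Pa/m
Geostrophic balance (pressure-gradient force = Coriolis force):
V_g = (1/(fρ)) |∂P/∂n| = 5.00×10⁻³ / (8.57×10⁻⁵ × 1.16) = 50.3 m/s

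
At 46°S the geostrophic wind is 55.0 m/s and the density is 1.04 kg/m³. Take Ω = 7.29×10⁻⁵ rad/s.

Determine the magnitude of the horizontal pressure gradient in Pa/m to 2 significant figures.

6.0×10⁻³ Pa/m

Coriolis parameter at 46°S:
f = 2Ω sin φ = 2 × 7.29×10⁻⁵ × sin 46° = 1.05×10⁻⁴ s⁻¹
Geostrophic balance rearranged: |∂P/∂n| = f ρ V_g
|∂P/∂n| = 1.05×10⁻⁴ × 1.04 × 55.0 = 6.00×10⁻³ Pa/m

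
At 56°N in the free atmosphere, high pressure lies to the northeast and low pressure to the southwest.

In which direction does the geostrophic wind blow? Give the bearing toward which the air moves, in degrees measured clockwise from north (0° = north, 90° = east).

The pressure-gradient force points toward the southwest (bearing 225°).
Geostrophic balance: in the Northern Hemisphere the Coriolis force deflects motion to the right, so the geostrophic wind blows 90° to the right of the pressure-gradient force (low pressure on the left).
Rotating 225° by 90° clockwise gives 315° — the wind blows toward the northwest.

315°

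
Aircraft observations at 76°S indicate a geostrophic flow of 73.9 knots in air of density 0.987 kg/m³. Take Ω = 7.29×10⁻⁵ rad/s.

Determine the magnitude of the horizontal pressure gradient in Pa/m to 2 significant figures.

5.3×10⁻³ Pa/m

Coriolis parameter at 76°S:
f = 2Ω sin φ = 2 × 7.29×10⁻⁵ × sin 76° = 1.41×10⁻⁴ s⁻¹
Wind speed in SI: 73.9 knots = 38.0 m/s
Geostrophic balance rearranged: |∂P/∂n| = f ρ V_g
|∂P/∂n| = 1.41×10⁻⁴ × 0.987 × 38.0 = 5.31×10⁻³ Pa/m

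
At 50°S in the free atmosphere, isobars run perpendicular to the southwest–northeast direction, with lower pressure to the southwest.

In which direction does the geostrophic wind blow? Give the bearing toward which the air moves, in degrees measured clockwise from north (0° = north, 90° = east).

The pressure-gradient force points toward the southwest (bearing 225°).
Geostrophic balance: in the Southern Hemisphere the Coriolis force deflects motion to the left, so the geostrophic wind blows 90° to the left of the pressure-gradient force (low pressure on the right).
Rotating 225° by 90° counterclockwise gives 135° — the wind blows toward the southeast.

135°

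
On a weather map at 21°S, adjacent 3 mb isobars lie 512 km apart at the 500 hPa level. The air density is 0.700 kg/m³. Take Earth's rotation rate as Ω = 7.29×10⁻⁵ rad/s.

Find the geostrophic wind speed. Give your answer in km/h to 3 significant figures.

Coriolis parameter at 21°S:
f = 2Ω sin φ = 2 × 7.29×10⁻⁵ × sin 21° = 5.23×10⁻⁵ s⁻¹
Pressure gradient: |∂P/∂n| = 300 Pa / 512000 m = 5.86×10⁻⁴ Pa/m
Geostrophic balance (pressure-gradient force = Coriolis force):
V_g = (1/(fρ)) |∂P/∂n| = 5.86×10⁻⁴ / (5.23×10⁻⁵ × 0.700) = 16.0 m/s
Converting: 16.0 m/s × 3.6 = 57.7 km/h

57.7 km/h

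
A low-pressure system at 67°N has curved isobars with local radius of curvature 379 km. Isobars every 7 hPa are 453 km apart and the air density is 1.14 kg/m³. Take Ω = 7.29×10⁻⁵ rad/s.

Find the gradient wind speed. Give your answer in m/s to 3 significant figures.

Coriolis parameter at 67°N:
f = 2Ω sin φ = 2 × 7.29×10⁻⁵ × sin 67° = 1.34×10⁻⁴ s⁻¹
Pressure gradient: |∂P/∂n| = 700 Pa / 453000 m = 1.55×10⁻³ Pa/m
Geostrophic speed: V_g = |∂P/∂n|/(fρ) = 1.55×10⁻³/(1.34×10⁻⁴ × 1.14) = 10.1 m/s
Around a low, centrifugal force acts outward with Coriolis, so pressure-gradient force balances both:
(1/ρ)|∂P/∂n| = fV + V²/R  →  V² + fR·V − fR·V_g = 0
With fR = 1.34×10⁻⁴ × 379×10³ m = 50.9 m/s:
V = [−fR + √((fR)² + 4 fR V_g)]/2 = [−50.9 + √(50.9² + 4×50.9×10.1)]/2 = 8.63 m/s
Subgeostrophic (V < V_g = 10.1 m/s), as expected around a low.

8.63 m/s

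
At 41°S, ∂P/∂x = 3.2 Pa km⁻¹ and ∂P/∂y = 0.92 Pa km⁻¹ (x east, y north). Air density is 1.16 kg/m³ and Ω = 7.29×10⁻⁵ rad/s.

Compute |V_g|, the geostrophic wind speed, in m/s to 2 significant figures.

30 m/s

Coriolis parameter at 41°S:
f = 2Ω sin φ = 2 × 7.29×10⁻⁵ × sin 41° = 9.57×10⁻⁵ s⁻¹
In the Southern Hemisphere f is negative: f = −9.57×10⁻⁵ s⁻¹.
Component geostrophic relations (x east, y north):
u_g = −(1/(fρ)) ∂P/∂y,  v_g = (1/(fρ)) ∂P/∂x
u_g = −(0.92×10⁻³)/(−9.57×10⁻⁵ × 1.16) = 8.29 m/s;  v_g = (3.2×10⁻³)/(−9.57×10⁻⁵ × 1.16) = −28.8 m/s
|V_g| = √(u_g² + v_g²) = 30.0 m/s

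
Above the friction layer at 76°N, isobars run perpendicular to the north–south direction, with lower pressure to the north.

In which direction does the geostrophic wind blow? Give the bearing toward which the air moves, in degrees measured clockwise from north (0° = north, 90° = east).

090°

The pressure-gradient force points toward the north (bearing 000°).
Geostrophic balance: in the Northern Hemisphere the Coriolis force deflects motion to the right, so the geostrophic wind blows 90° to the right of the pressure-gradient force (low pressure on the left).
Rotating 000° by 90° clockwise gives 090° — the wind blows toward the east.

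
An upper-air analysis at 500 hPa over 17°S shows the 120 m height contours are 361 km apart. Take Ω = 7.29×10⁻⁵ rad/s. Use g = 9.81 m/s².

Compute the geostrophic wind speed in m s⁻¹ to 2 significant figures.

76 m s⁻¹

Coriolis parameter at 17°S:
f = 2Ω sin φ = 2 × 7.29×10⁻⁵ × sin 17° = 4.26×10⁻⁵ s⁻¹
Height gradient: |∂Z/∂n| = 120 m / 361000 m = 3.32×10⁻⁴
On a pressure surface, geostrophic balance gives V_g = (g/f)|∂Z/∂n|:
V_g = 9.81 × 3.32×10⁻⁴ / 4.26×10⁻⁵ = 76.5 m/s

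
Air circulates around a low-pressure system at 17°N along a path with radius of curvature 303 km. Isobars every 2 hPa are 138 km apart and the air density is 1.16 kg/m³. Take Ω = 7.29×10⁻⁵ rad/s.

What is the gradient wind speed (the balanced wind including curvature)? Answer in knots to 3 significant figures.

27.3 knots

Coriolis parameter at 17°N:
f = 2Ω sin φ = 2 × 7.29×10⁻⁵ × sin 17° = 4.26×10⁻⁵ s⁻¹
Pressure gradient: |∂P/∂n| = 200 Pa / 138000 m = 1.45×10⁻³ Pa/m
Geostrophic speed: V_g = |∂P/∂n|/(fρ) = 1.45×10⁻³/(4.26×10⁻⁵ × 1.16) = 29.3 m/s
Around a low, centrifugal force acts outward with Coriolis, so pressure-gradient force balances both:
(1/ρ)|∂P/∂n| = fV + V²/R  →  V² + fR·V − fR·V_g = 0
With fR = 4.26×10⁻⁵ × 303×10³ m = 12.9 m/s:
V = [−fR + √((fR)² + 4 fR V_g)]/2 = [−12.9 + √(12.9² + 4×12.9×29.3)]/2 = 14 m/s
Subgeostrophic (V < V_g = 29.3 m/s), as expected around a low.
Converting: 14 m/s × 1.944 = 27.3 knots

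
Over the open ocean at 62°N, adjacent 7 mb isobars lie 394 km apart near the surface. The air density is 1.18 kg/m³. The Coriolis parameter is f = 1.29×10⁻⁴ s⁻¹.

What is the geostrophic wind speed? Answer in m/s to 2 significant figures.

Pressure gradient: |∂P/∂n| = 700 Pa / 394000 m = 1.78×10⁻³ Pa/m
Geostrophic balance (pressure-gradient force = Coriolis force):
V_g = (1/(fρ)) |∂P/∂n| = 1.78×10⁻³ / (1.29×10⁻⁴ × 1.18) = 11.7 m/s

12 m/s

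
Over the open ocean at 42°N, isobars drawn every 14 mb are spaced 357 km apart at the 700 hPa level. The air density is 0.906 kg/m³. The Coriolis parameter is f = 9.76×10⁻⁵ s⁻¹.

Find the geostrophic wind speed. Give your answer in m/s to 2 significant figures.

44 m/s

Pressure gradient: |∂P/∂n| = 1400 Pa / 357000 m = 3.92×10⁻³ Pa/m
Geostrophic balance (pressure-gradient force = Coriolis force):
V_g = (1/(fρ)) |∂P/∂n| = 3.92×10⁻³ / (9.76×10⁻⁵ × 0.906) = 44.3 m/s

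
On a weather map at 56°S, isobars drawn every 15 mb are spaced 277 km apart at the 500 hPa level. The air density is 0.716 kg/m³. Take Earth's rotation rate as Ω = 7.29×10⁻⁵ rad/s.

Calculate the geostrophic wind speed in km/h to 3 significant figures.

Coriolis parameter at 56°S:
f = 2Ω sin φ = 2 × 7.29×10⁻⁵ × sin 56° = 1.21×10⁻⁴ s⁻¹
Pressure gradient: |∂P/∂n| = 1500 Pa / 277000 m = 5.42×10⁻³ Pa/m
Geostrophic balance (pressure-gradient force = Coriolis force):
V_g = (1/(fρ)) |∂P/∂n| = 5.42×10⁻³ / (1.21×10⁻⁴ × 0.716) = 62.6 m/s
Converting: 62.6 m/s × 3.6 = 225 km/h

225 km/h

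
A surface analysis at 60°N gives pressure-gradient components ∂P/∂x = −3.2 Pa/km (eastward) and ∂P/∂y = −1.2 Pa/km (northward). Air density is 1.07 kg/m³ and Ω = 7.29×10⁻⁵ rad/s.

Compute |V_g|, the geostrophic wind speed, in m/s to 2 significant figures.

25 m/s

Coriolis parameter at 60°N:
f = 2Ω sin φ = 2 × 7.29×10⁻⁵ × sin 60° = 1.26×10⁻⁴ s⁻¹
Component geostrophic relations (x east, y north):
u_g = −(1/(fρ)) ∂P/∂y,  v_g = (1/(fρ)) ∂P/∂x
u_g = −(−1.2×10⁻³)/(1.26×10⁻⁴ × 1.07) = 8.88 m/s;  v_g = (−3.2×10⁻³)/(1.26×10⁻⁴ × 1.07) = −23.7 m/s
|V_g| = √(u_g² + v_g²) = 25.3 m/s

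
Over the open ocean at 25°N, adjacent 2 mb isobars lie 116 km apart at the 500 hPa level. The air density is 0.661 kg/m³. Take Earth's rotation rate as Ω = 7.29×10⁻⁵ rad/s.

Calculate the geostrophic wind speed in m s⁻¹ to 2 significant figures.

42 m s⁻¹

Coriolis parameter at 25°N:
f = 2Ω sin φ = 2 × 7.29×10⁻⁵ × sin 25° = 6.16×10⁻⁵ s⁻¹
Pressure gradient: |∂P/∂n| = 200 Pa / 116000 m = 1.72×10⁻³ Pa/m
Geostrophic balance (pressure-gradient force = Coriolis force):
V_g = (1/(fρ)) |∂P/∂n| = 1.72×10⁻³ / (6.16×10⁻⁵ × 0.661) = 42.3 m/s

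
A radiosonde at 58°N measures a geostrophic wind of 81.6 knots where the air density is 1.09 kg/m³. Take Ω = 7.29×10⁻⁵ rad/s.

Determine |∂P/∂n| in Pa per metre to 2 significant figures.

Coriolis parameter at 58°N:
f = 2Ω sin φ = 2 × 7.29×10⁻⁵ × sin 58° = 1.24×10⁻⁴ s⁻¹
Wind speed in SI: 81.6 knots = 42.0 m/s
Geostrophic balance rearranged: |∂P/∂n| = f ρ V_g
|∂P/∂n| = 1.24×10⁻⁴ × 1.09 × 42.0 = 5.66×10⁻³ Pa/m

5.7×10⁻³ Pa/m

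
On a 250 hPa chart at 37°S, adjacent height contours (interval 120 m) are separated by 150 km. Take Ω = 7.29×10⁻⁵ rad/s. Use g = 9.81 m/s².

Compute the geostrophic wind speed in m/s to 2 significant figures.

Coriolis parameter at 37°S:
f = 2Ω sin φ = 2 × 7.29×10⁻⁵ × sin 37° = 8.77×10⁻⁵ s⁻¹
Height gradient: |∂Z/∂n| = 120 m / 150000 m = 8.00×10⁻⁴
On a pressure surface, geostrophic balance gives V_g = (g/f)|∂Z/∂n|:
V_g = 9.81 × 8.00×10⁻⁴ / 8.77×10⁻⁵ = 89.4 m/s

89 m/s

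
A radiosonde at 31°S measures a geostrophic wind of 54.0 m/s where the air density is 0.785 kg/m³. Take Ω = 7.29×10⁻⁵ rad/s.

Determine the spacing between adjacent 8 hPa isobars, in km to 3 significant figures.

Coriolis parameter at 31°S:
f = 2Ω sin φ = 2 × 7.29×10⁻⁵ × sin 31° = 7.51×10⁻⁵ s⁻¹
Geostrophic balance rearranged: |∂P/∂n| = f ρ V_g
|∂P/∂n| = 7.51×10⁻⁵ × 0.785 × 54.0 = 3.18×10⁻³ Pa/m
Isobar spacing: Δn = ΔP/|∂P/∂n| = 800 Pa / 3.18×10⁻³ Pa/m = 251322 m ≈ 251 km

251 km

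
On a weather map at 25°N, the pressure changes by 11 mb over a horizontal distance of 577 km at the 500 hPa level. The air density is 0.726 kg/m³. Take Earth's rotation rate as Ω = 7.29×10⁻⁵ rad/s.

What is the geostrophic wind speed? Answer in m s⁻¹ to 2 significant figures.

Coriolis parameter at 25°N:
f = 2Ω sin φ = 2 × 7.29×10⁻⁵ × sin 25° = 6.16×10⁻⁵ s⁻¹
Pressure gradient: |∂P/∂n| = 1100 Pa / 577000 m = 1.91×10⁻³ Pa/m
Geostrophic balance (pressure-gradient force = Coriolis force):
V_g = (1/(fρ)) |∂P/∂n| = 1.91×10⁻³ / (6.16×10⁻⁵ × 0.726) = 42.6 m/s

43 m s⁻¹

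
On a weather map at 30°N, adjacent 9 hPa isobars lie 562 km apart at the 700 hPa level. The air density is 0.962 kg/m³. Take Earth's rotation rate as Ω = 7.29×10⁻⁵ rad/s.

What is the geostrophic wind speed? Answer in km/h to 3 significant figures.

Coriolis parameter at 30°N:
f = 2Ω sin φ = 2 × 7.29×10⁻⁵ × sin 30° = 7.29×10⁻⁵ s⁻¹
Pressure gradient: |∂P/∂n| = 900 Pa / 562000 m = 1.60×10⁻³ Pa/m
Geostrophic balance (pressure-gradient force = Coriolis force):
V_g = (1/(fρ)) |∂P/∂n| = 1.60×10⁻³ / (7.29×10⁻⁵ × 0.962) = 22.8 m/s
Converting: 22.8 m/s × 3.6 = 82.2 km/h

82.2 km/h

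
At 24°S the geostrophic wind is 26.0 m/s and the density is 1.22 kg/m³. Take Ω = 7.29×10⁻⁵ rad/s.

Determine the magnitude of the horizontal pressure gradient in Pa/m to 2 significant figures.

1.9×10⁻³ Pa/m

Coriolis parameter at 24°S:
f = 2Ω sin φ = 2 × 7.29×10⁻⁵ × sin 24° = 5.93×10⁻⁵ s⁻¹
Geostrophic balance rearranged: |∂P/∂n| = f ρ V_g
|∂P/∂n| = 5.93×10⁻⁵ × 1.22 × 26.0 = 1.88×10⁻³ Pa/m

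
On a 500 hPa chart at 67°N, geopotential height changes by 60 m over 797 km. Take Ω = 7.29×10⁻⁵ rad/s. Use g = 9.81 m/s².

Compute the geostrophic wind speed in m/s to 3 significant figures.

5.50 m/s

Coriolis parameter at 67°N:
f = 2Ω sin φ = 2 × 7.29×10⁻⁵ × sin 67° = 1.34×10⁻⁴ s⁻¹
Height gradient: |∂Z/∂n| = 60 m / 797000 m = 7.53×10⁻⁵
On a pressure surface, geostrophic balance gives V_g = (g/f)|∂Z/∂n|:
V_g = 9.81 × 7.53×10⁻⁵ / 1.34×10⁻⁴ = 5.50 m/s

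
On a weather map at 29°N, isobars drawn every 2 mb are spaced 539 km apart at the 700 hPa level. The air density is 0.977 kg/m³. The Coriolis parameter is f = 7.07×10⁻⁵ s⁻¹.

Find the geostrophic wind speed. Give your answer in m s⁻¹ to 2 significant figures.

Pressure gradient: |∂P/∂n| = 200 Pa / 539000 m = 3.71×10⁻⁴ Pa/m
Geostrophic balance (pressure-gradient force = Coriolis force):
V_g = (1/(fρ)) |∂P/∂n| = 3.71×10⁻⁴ / (7.07×10⁻⁵ × 0.977) = 5.37 m/s

5.4 m s⁻¹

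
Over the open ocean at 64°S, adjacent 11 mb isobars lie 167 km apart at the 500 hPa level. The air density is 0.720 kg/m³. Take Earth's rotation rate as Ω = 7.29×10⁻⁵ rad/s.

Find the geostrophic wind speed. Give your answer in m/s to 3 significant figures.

69.8 m/s

Coriolis parameter at 64°S:
f = 2Ω sin φ = 2 × 7.29×10⁻⁵ × sin 64° = 1.31×10⁻⁴ s⁻¹
Pressure gradient: |∂P/∂n| = 1100 Pa / 167000 m = 6.59×10⁻³ Pa/m
Geostrophic balance (pressure-gradient force = Coriolis force):
V_g = (1/(fρ)) |∂P/∂n| = 6.59×10⁻³ / (1.31×10⁻⁴ × 0.720) = 69.8 m/s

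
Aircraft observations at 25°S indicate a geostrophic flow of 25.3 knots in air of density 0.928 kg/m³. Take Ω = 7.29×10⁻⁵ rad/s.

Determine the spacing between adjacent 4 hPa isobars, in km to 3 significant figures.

Coriolis parameter at 25°S:
f = 2Ω sin φ = 2 × 7.29×10⁻⁵ × sin 25° = 6.16×10⁻⁵ s⁻¹
Wind speed in SI: 25.3 knots = 13.0 m/s
Geostrophic balance rearranged: |∂P/∂n| = f ρ V_g
|∂P/∂n| = 6.16×10⁻⁵ × 0.928 × 13.0 = 7.44×10⁻⁴ Pa/m
Isobar spacing: Δn = ΔP/|∂P/∂n| = 400 Pa / 7.44×10⁻⁴ Pa/m = 537462 m ≈ 537 km

537 km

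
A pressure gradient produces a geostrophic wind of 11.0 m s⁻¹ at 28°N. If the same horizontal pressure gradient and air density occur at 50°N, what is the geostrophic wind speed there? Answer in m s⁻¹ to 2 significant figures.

With the same pressure gradient and density, V_g ∝ 1/f ∝ 1/sin φ.
V₂ = V₁ · sin φ₁ / sin φ₂ = 11.0 × sin 28° / sin 50°
V₂ = 11.0 × 0.4695/0.7660 = 6.7 m s⁻¹

6.7 m s⁻¹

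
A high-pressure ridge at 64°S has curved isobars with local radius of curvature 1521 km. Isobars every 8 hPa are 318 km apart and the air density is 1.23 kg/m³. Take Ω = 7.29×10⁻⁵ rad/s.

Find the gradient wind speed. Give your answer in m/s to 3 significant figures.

17.1 m/s

Coriolis parameter at 64°S:
f = 2Ω sin φ = 2 × 7.29×10⁻⁵ × sin 64° = 1.31×10⁻⁴ s⁻¹
Pressure gradient: |∂P/∂n| = 800 Pa / 318000 m = 2.52×10⁻³ Pa/m
Geostrophic speed: V_g = |∂P/∂n|/(fρ) = 2.52×10⁻³/(1.31×10⁻⁴ × 1.23) = 15.6 m/s
Around a high, pressure-gradient force acts outward with centrifugal, so Coriolis balances both:
fV = (1/ρ)|∂P/∂n| + V²/R  →  V² − fR·V + fR·V_g = 0
With fR = 1.31×10⁻⁴ × 1521×10³ m = 199 m/s:
V = [fR − √((fR)² − 4 fR V_g)]/2 = [199 − √(199² − 4×199×15.6)]/2 = 17.1 m/s
Supergeostrophic (V > V_g = 15.6 m/s), as expected around a high.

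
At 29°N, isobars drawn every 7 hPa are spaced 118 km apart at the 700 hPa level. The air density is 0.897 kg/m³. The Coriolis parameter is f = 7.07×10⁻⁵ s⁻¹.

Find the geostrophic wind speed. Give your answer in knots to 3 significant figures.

182 knots

Pressure gradient: |∂P/∂n| = 700 Pa / 118000 m = 5.93×10⁻³ Pa/m
Geostrophic balance (pressure-gradient force = Coriolis force):
V_g = (1/(fρ)) |∂P/∂n| = 5.93×10⁻³ / (7.07×10⁻⁵ × 0.897) = 93.5 m/s
Converting: 93.5 m/s × 1.944 = 182 knots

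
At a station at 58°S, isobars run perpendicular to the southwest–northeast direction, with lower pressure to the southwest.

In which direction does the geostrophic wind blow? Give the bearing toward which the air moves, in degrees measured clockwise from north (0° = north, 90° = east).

135°

The pressure-gradient force points toward the southwest (bearing 225°).
Geostrophic balance: in the Southern Hemisphere the Coriolis force deflects motion to the left, so the geostrophic wind blows 90° to the left of the pressure-gradient force (low pressure on the right).
Rotating 225° by 90° counterclockwise gives 135° — the wind blows toward the southeast.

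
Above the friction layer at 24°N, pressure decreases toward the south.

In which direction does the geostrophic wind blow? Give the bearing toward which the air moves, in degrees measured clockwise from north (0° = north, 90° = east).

The pressure-gradient force points toward the south (bearing 180°).
Geostrophic balance: in the Northern Hemisphere the Coriolis force deflects motion to the right, so the geostrophic wind blows 90° to the right of the pressure-gradient force (low pressure on the left).
Rotating 180° by 90° clockwise gives 270° — the wind blows toward the west.

270°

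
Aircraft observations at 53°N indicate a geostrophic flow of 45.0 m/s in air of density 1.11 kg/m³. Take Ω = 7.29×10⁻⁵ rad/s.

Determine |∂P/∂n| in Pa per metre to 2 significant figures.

5.8×10⁻³ Pa/m

Coriolis parameter at 53°N:
f = 2Ω sin φ = 2 × 7.29×10⁻⁵ × sin 53° = 1.16×10⁻⁴ s⁻¹
Geostrophic balance rearranged: |∂P/∂n| = f ρ V_g
|∂P/∂n| = 1.16×10⁻⁴ × 1.11 × 45.0 = 5.82×10⁻³ Pa/m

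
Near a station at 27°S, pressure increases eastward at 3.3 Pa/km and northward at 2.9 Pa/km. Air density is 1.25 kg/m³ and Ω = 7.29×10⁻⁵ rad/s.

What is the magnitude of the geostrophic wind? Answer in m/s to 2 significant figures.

Coriolis parameter at 27°S:
f = 2Ω sin φ = 2 × 7.29×10⁻⁵ × sin 27° = 6.62×10⁻⁵ s⁻¹
In the Southern Hemisphere f is negative: f = −6.62×10⁻⁵ s⁻¹.
Component geostrophic relations (x east, y north):
u_g = −(1/(fρ)) ∂P/∂y,  v_g = (1/(fρ)) ∂P/∂x
u_g = −(2.9×10⁻³)/(−6.62×10⁻⁵ × 1.25) = 35.0 m/s;  v_g = (3.3×10⁻³)/(−6.62×10⁻⁵ × 1.25) = −39.9 m/s
|V_g| = √(u_g² + v_g²) = 53.1 m/s

53 m/s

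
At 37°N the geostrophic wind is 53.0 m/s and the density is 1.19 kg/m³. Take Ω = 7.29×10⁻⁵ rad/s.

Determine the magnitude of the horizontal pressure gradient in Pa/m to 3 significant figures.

Coriolis parameter at 37°N:
f = 2Ω sin φ = 2 × 7.29×10⁻⁵ × sin 37° = 8.77×10⁻⁵ s⁻¹
Geostrophic balance rearranged: |∂P/∂n| = f ρ V_g
|∂P/∂n| = 8.77×10⁻⁵ × 1.19 × 53.0 = 5.53×10⁻³ Pa/m

5.53×10⁻³ Pa/m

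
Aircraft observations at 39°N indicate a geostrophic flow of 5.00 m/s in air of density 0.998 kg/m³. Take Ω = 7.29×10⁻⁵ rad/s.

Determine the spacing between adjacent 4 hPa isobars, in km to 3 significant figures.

Coriolis parameter at 39°N:
f = 2Ω sin φ = 2 × 7.29×10⁻⁵ × sin 39° = 9.18×10⁻⁵ s⁻¹
Geostrophic balance rearranged: |∂P/∂n| = f ρ V_g
|∂P/∂n| = 9.18×10⁻⁵ × 0.998 × 5.00 = 4.58×10⁻⁴ Pa/m
Isobar spacing: Δn = ΔP/|∂P/∂n| = 400 Pa / 4.58×10⁻⁴ Pa/m = 873635 m ≈ 874 km

874 km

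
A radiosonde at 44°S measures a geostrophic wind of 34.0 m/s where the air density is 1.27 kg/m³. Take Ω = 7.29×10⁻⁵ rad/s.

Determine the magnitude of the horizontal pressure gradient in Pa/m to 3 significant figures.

Coriolis parameter at 44°S:
f = 2Ω sin φ = 2 × 7.29×10⁻⁵ × sin 44° = 1.01×10⁻⁴ s⁻¹
Geostrophic balance rearranged: |∂P/∂n| = f ρ V_g
|∂P/∂n| = 1.01×10⁻⁴ × 1.27 × 34.0 = 4.37×10⁻³ Pa/m

4.37×10⁻³ Pa/m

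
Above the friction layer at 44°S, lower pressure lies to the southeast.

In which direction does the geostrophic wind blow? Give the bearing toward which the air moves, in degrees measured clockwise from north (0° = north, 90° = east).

045°

The pressure-gradient force points toward the southeast (bearing 135°).
Geostrophic balance: in the Southern Hemisphere the Coriolis force deflects motion to the left, so the geostrophic wind blows 90° to the left of the pressure-gradient force (low pressure on the right).
Rotating 135° by 90° counterclockwise gives 045° — the wind blows toward the northeast.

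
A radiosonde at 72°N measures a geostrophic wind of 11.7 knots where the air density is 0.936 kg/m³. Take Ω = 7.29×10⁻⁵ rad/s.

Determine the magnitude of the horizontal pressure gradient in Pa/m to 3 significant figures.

Coriolis parameter at 72°N:
f = 2Ω sin φ = 2 × 7.29×10⁻⁵ × sin 72° = 1.39×10⁻⁴ s⁻¹
Wind speed in SI: 11.7 knots = 6.02 m/s
Geostrophic balance rearranged: |∂P/∂n| = f ρ V_g
|∂P/∂n| = 1.39×10⁻⁴ × 0.936 × 6.02 = 7.81×10⁻⁴ Pa/m

7.81×10⁻⁴ Pa/m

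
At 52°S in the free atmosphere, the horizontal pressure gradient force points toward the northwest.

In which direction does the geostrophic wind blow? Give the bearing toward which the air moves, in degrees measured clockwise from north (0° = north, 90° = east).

The pressure-gradient force points toward the northwest (bearing 315°).
Geostrophic balance: in the Southern Hemisphere the Coriolis force deflects motion to the left, so the geostrophic wind blows 90° to the left of the pressure-gradient force (low pressure on the right).
Rotating 315° by 90° counterclockwise gives 225° — the wind blows toward the southwest.

225°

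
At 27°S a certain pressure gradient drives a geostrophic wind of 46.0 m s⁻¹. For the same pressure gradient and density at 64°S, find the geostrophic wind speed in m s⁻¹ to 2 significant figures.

23 m s⁻¹

With the same pressure gradient and density, V_g ∝ 1/f ∝ 1/sin φ.
V₂ = V₁ · sin φ₁ / sin φ₂ = 46.0 × sin 27° / sin 64°
V₂ = 46.0 × 0.4540/0.8988 = 23 m s⁻¹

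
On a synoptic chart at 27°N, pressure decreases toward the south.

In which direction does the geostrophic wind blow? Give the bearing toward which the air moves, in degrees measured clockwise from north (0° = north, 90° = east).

270°

The pressure-gradient force points toward the south (bearing 180°).
Geostrophic balance: in the Northern Hemisphere the Coriolis force deflects motion to the right, so the geostrophic wind blows 90° to the right of the pressure-gradient force (low pressure on the left).
Rotating 180° by 90° clockwise gives 270° — the wind blows toward the west.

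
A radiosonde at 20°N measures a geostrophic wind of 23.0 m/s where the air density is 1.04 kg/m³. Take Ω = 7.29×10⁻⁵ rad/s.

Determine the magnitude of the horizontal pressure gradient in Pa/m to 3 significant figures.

Coriolis parameter at 20°N:
f = 2Ω sin φ = 2 × 7.29×10⁻⁵ × sin 20° = 4.99×10⁻⁵ s⁻¹
Geostrophic balance rearranged: |∂P/∂n| = f ρ V_g
|∂P/∂n| = 4.99×10⁻⁵ × 1.04 × 23.0 = 1.19×10⁻³ Pa/m

1.19×10⁻³ Pa/m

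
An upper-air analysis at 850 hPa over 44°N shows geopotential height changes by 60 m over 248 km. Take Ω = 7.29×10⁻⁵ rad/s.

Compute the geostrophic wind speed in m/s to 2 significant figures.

23 m/s

Coriolis parameter at 44°N:
f = 2Ω sin φ = 2 × 7.29×10⁻⁵ × sin 44° = 1.01×10⁻⁴ s⁻¹
Height gradient: |∂Z/∂n| = 60 m / 248000 m = 2.42×10⁻⁴
On a pressure surface, geostrophic balance gives V_g = (g/f)|∂Z/∂n|:
V_g = 9.81 × 2.42×10⁻⁴ / 1.01×10⁻⁴ = 23.4 m/s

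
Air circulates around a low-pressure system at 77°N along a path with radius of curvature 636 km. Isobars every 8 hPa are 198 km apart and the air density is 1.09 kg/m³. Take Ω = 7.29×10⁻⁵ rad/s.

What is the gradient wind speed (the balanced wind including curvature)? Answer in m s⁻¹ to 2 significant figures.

Coriolis parameter at 77°N:
f = 2Ω sin φ = 2 × 7.29×10⁻⁵ × sin 77° = 1.42×10⁻⁴ s⁻¹
Pressure gradient: |∂P/∂n| = 800 Pa / 198000 m = 4.04×10⁻³ Pa/m
Geostrophic speed: V_g = |∂P/∂n|/(fρ) = 4.04×10⁻³/(1.42×10⁻⁴ × 1.09) = 26.1 m/s
Around a low, centrifugal force acts outward with Coriolis, so pressure-gradient force balances both:
(1/ρ)|∂P/∂n| = fV + V²/R  →  V² + fR·V − fR·V_g = 0
With fR = 1.42×10⁻⁴ × 636×10³ m = 90.4 m/s:
V = [−fR + √((fR)² + 4 fR V_g)]/2 = [−90.4 + √(90.4² + 4×90.4×26.1)]/2 = 21.1 m/s
Subgeostrophic (V < V_g = 26.1 m/s), as expected around a low.

21 m s⁻¹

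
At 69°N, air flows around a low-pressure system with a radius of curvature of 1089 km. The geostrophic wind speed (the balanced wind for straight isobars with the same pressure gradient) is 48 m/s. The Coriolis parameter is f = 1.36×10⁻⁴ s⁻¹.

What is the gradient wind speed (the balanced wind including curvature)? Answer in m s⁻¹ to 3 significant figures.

Around a low, centrifugal force acts outward with Coriolis, so pressure-gradient force balances both:
(1/ρ)|∂P/∂n| = fV + V²/R  →  V² + fR·V − fR·V_g = 0
With fR = 1.36×10⁻⁴ × 1089×10³ m = 148 m/s:
V = [−fR + √((fR)² + 4 fR V_g)]/2 = [−148 + √(148² + 4×148×48)]/2 = 38.2 m/s
Subgeostrophic (V < V_g = 48 m/s), as expected around a low.

38.2 m s⁻¹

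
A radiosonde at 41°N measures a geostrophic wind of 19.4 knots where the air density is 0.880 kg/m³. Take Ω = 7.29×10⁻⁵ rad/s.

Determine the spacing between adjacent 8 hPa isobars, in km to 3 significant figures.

Coriolis parameter at 41°N:
f = 2Ω sin φ = 2 × 7.29×10⁻⁵ × sin 41° = 9.57×10⁻⁵ s⁻¹
Wind speed in SI: 19.4 knots = 9.98 m/s
Geostrophic balance rearranged: |∂P/∂n| = f ρ V_g
|∂P/∂n| = 9.57×10⁻⁵ × 0.880 × 9.98 = 8.40×10⁻⁴ Pa/m
Isobar spacing: Δn = ΔP/|∂P/∂n| = 800 Pa / 8.40×10⁻⁴ Pa/m = 952285 m ≈ 952 km

952 km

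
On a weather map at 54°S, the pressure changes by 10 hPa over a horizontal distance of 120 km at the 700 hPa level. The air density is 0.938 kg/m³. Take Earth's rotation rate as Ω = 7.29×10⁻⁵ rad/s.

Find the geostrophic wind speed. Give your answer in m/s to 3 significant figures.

Coriolis parameter at 54°S:
f = 2Ω sin φ = 2 × 7.29×10⁻⁵ × sin 54° = 1.18×10⁻⁴ s⁻¹
Pressure gradient: |∂P/∂n| = 1000 Pa / 120000 m = 8.33×10⁻³ Pa/m
Geostrophic balance (pressure-gradient force = Coriolis force):
V_g = (1/(fρ)) |∂P/∂n| = 8.33×10⁻³ / (1.18×10⁻⁴ × 0.938) = 75.3 m/s

75.3 m/s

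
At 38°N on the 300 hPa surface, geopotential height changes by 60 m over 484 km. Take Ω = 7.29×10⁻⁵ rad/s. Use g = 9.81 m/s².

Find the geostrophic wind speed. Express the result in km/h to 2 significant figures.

49 km/h

Coriolis parameter at 38°N:
f = 2Ω sin φ = 2 × 7.29×10⁻⁵ × sin 38° = 8.98×10⁻⁵ s⁻¹
Height gradient: |∂Z/∂n| = 60 m / 484000 m = 1.24×10⁻⁴
On a pressure surface, geostrophic balance gives V_g = (g/f)|∂Z/∂n|:
V_g = 9.81 × 1.24×10⁻⁴ / 8.98×10⁻⁵ = 13.5 m/s
Converting: 13.5 m/s × 3.6 = 49 km/h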